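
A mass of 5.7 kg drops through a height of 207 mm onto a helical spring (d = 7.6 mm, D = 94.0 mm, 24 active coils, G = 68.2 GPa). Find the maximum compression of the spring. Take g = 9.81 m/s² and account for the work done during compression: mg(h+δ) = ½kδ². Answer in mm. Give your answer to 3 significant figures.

172 mm

k = Gd⁴/(8D³N_a) = (68.2×10³)(7.6⁴)/(8·94.0³·24) = 1.4268 N/mm
W = mg = 5.7 × 9.81 = 55.917 N
½kδ² − Wδ − Wh = 0 → δ = (W + √(W² + 2kWh))/k
δ = (55.917 + √(3126.7 + 33029.2))/1.4268 = (55.917 + 190.15)/1.4268 = 172.46 mm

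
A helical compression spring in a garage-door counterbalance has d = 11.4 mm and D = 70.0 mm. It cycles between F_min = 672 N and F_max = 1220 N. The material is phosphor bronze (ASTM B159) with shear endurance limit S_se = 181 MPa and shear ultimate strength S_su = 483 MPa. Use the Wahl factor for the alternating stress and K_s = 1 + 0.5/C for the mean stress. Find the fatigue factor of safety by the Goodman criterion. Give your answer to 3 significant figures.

C = D/d = 70.0/11.4 = 6.1404; K_W = (4C−1)/(4C−4)+0.615/C = 1.2461; K_s = 1+0.5/C = 1.0814
F_a = (F_max−F_min)/2 = 274 N; F_m = (F_max+F_min)/2 = 946 N
τ_a = K_W·8F_aD/(πd³) = 1.2461 × 32.967 = 41.078 MPa
τ_m = K_s·8F_mD/(πd³) = 1.0814 × 113.82 = 123.09 MPa
Goodman: 1/n_f = τ_a/S_se + τ_m/S_su = 41.078/181 + 123.09/483 = 0.22695 + 0.25484 = 0.48179
n_f = 1/0.48179 = 2.076

2.08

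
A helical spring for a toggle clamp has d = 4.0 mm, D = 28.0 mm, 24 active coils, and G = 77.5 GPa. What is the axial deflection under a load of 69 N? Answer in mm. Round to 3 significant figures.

14.7 mm

k = Gd⁴/(8D³N_a) = (77.5×10³)(4.0⁴)/(8·28.0³·24) = 4.7072 N/mm
δ = F/k = 69 / 4.7072 = 14.658 mm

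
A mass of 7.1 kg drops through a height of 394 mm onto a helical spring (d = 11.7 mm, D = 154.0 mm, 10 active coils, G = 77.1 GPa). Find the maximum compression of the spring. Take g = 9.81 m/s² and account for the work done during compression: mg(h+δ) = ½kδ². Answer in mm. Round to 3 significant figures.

120 mm

k = Gd⁴/(8D³N_a) = (77.1×10³)(11.7⁴)/(8·154.0³·10) = 4.9448 N/mm
W = mg = 7.1 × 9.81 = 69.651 N
½kδ² − Wδ − Wh = 0 → δ = (W + √(W² + 2kWh))/k
δ = (69.651 + √(4851.3 + 271393))/4.9448 = (69.651 + 525.59)/4.9448 = 120.38 mm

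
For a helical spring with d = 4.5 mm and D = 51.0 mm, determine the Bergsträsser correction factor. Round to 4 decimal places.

1.1181

C = D/d = 51.0/4.5 = 11.3333
K_B = (4C+2)/(4C−3) = 47.333/42.333 = 1.1181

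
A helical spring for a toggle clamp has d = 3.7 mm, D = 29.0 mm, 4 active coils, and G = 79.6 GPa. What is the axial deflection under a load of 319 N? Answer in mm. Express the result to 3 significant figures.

16.7 mm

k = Gd⁴/(8D³N_a) = (79.6×10³)(3.7⁴)/(8·29.0³·4) = 19.115 N/mm
δ = F/k = 319 / 19.115 = 16.688 mm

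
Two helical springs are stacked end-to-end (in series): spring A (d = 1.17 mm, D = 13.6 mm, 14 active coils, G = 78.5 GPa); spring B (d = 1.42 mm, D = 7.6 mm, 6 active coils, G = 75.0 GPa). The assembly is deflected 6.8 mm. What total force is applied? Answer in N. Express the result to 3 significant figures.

3.43 N

k_A = Gd⁴/(8D³N_a) = (78.5×10³)(1.17⁴)/(8·13.6³·14) = 0.52213 N/mm
k_B = Gd⁴/(8D³N_a) = (75.0×10³)(1.42⁴)/(8·7.6³·6) = 14.472 N/mm
Series: 1/k_eq = 1/0.52213 + 1/14.472 = 1.9843; k_eq = 0.50395 N/mm
F = k_eq·δ = 0.50395·6.8 = 3.4268 N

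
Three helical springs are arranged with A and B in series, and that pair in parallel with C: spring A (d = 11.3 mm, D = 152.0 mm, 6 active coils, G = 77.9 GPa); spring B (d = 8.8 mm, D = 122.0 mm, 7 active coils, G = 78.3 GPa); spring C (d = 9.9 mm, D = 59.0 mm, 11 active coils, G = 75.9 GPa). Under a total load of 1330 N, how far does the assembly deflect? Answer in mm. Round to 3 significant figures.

30.8 mm

k_A = Gd⁴/(8D³N_a) = (77.9×10³)(11.3⁴)/(8·152.0³·6) = 7.5349 N/mm
k_B = Gd⁴/(8D³N_a) = (78.3×10³)(8.8⁴)/(8·122.0³·7) = 4.6177 N/mm
k_C = Gd⁴/(8D³N_a) = (75.9×10³)(9.9⁴)/(8·59.0³·11) = 40.341 N/mm
Springs A,B series: k_AB = 1/(1/7.5349+1/4.6177) = 2.8631 N/mm; parallel with C: k_eq = 2.8631+40.341 = 43.204 N/mm
δ = F/k_eq = 1330/43.204 = 30.784 mm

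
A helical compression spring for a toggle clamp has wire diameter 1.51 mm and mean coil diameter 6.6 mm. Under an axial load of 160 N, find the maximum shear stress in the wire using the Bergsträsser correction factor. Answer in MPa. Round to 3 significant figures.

Spring index C = D/d = 6.6/1.51 = 4.3709
K_B = (4C+2)/(4C−3) = 19.483/14.483 = 1.3452
τ₀ = 8FD/(πd³) = 8·160·6.6/(π·1.51³) = 8448/10.816 = 781.04 MPa
τ_max = K·τ₀ = 1.3452 × 781.04 = 1050.7 MPa

1050 MPa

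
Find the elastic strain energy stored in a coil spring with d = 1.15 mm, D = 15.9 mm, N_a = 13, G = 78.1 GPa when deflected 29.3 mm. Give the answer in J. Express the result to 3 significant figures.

k = Gd⁴/(8D³N_a) = (78.1×10³)(1.15⁴)/(8·15.9³·13) = 0.32675 N/mm
U = ½kδ² = 0.5 × 0.32675 × 29.3² = 140.26 N·mm = 0.14026 J

0.140 J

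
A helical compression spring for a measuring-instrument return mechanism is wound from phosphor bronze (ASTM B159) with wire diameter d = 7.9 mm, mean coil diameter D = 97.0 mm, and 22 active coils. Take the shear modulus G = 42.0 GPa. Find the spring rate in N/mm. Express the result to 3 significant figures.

1.02 N/mm

k = Gd⁴/(8D³N_a) = (42.0×10³ × 7.9⁴) / (8 × 97.0³ × 22)
  = 1.6359e+08 / 1.6063e+08 = 1.0184 N/mm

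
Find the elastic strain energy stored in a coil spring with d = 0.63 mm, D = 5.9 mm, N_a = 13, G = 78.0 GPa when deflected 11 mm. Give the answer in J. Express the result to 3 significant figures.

0.0348 J

k = Gd⁴/(8D³N_a) = (78.0×10³)(0.63⁴)/(8·5.9³·13) = 0.57526 N/mm
U = ½kδ² = 0.5 × 0.57526 × 11² = 34.803 N·mm = 0.034803 J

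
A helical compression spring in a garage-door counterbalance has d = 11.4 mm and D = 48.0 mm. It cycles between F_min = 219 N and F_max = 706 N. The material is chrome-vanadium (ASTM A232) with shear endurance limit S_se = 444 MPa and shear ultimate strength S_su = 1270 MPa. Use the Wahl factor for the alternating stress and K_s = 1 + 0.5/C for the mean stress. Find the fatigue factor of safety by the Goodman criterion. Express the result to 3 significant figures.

C = D/d = 48.0/11.4 = 4.2105; K_W = (4C−1)/(4C−4)+0.615/C = 1.3797; K_s = 1+0.5/C = 1.1187
F_a = (F_max−F_min)/2 = 243.5 N; F_m = (F_max+F_min)/2 = 462.5 N
τ_a = K_W·8F_aD/(πd³) = 1.3797 × 20.089 = 27.717 MPa
τ_m = K_s·8F_mD/(πd³) = 1.1187 × 38.157 = 42.689 MPa
Goodman: 1/n_f = τ_a/S_se + τ_m/S_su = 27.717/444 + 42.689/1270 = 0.06242 + 0.03361 = 0.096038
n_f = 1/0.096038 = 10.41

10.4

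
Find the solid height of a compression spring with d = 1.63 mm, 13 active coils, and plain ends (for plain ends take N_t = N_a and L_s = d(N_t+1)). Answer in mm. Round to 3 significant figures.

plain ends: N_t = N_a = 13
L_s = d·(N_t+1) = 1.63 × 14 = 22.82 mm

22.8 mm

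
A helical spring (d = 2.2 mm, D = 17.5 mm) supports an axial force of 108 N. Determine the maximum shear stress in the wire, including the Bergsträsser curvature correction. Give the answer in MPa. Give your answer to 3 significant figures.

Spring index C = D/d = 17.5/2.2 = 7.9545
K_B = (4C+2)/(4C−3) = 33.818/28.818 = 1.1735
τ₀ = 8FD/(πd³) = 8·108·17.5/(π·2.2³) = 15120/33.452 = 452 MPa
τ_max = K·τ₀ = 1.1735 × 452 = 530.42 MPa

530 MPa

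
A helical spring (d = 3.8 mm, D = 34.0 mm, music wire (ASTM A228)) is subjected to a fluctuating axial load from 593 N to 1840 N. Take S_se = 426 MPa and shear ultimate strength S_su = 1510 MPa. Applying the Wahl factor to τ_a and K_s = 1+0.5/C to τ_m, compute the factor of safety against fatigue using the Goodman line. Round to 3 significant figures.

0.248

C = D/d = 34.0/3.8 = 8.9474; K_W = (4C−1)/(4C−4)+0.615/C = 1.1631; K_s = 1+0.5/C = 1.0559
F_a = (F_max−F_min)/2 = 623.5 N; F_m = (F_max+F_min)/2 = 1216.5 N
τ_a = K_W·8F_aD/(πd³) = 1.1631 × 983.8 = 1144.3 MPa
τ_m = K_s·8F_mD/(πd³) = 1.0559 × 1919.5 = 2026.7 MPa
Goodman: 1/n_f = τ_a/S_se + τ_m/S_su = 1144.3/426 + 2026.7/1510 = 2.68605 + 1.34221 = 4.0283
n_f = 1/4.0283 = 0.2482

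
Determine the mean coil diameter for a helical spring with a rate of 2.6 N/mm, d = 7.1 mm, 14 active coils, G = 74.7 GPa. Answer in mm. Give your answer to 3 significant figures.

D = (Gd⁴/(8N_a·k))^(1/3) = (74.7×10³·7.1⁴/(8·14·2.6))^(1/3)
  = (651872)^(1/3) = 86.7070 mm

86.7 mm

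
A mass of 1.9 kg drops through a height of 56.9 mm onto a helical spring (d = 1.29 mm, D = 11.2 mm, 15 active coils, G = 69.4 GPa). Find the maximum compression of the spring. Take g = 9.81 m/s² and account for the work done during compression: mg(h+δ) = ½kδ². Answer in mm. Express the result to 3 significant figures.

62.5 mm

k = Gd⁴/(8D³N_a) = (69.4×10³)(1.29⁴)/(8·11.2³·15) = 1.1399 N/mm
W = mg = 1.9 × 9.81 = 18.639 N
½kδ² − Wδ − Wh = 0 → δ = (W + √(W² + 2kWh))/k
δ = (18.639 + √(347.41 + 2417.95))/1.1399 = (18.639 + 52.587)/1.1399 = 62.482 mm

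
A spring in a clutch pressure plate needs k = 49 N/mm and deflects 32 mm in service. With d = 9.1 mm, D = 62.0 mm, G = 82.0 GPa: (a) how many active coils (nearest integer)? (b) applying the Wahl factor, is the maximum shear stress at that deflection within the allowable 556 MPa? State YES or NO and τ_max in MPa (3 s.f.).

(a) 6 coils; (b) YES, τ_max = 402 MPa

N_a = Gd⁴/(8D³k) = (82.0×10³)(9.1⁴)/(8·62.0³·49) = 6.019 → N_a = 6
Actual rate k = Gd⁴/(8D³·6) = 49.154 N/mm
Working load F = kδ = 49.154·32 = 1572.9 N
C = 62.0/9.1 = 6.8132; K_W = (4C−1)/(4C−4)+0.615/C = 1.2193
τ_max = K_W·8FD/(πd³) = 1.2193·329.55 = 401.81 MPa
τ_max ≤ 556 MPa → acceptable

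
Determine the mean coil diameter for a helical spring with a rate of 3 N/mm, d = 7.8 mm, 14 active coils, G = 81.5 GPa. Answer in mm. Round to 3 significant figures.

D = (Gd⁴/(8N_a·k))^(1/3) = (81.5×10³·7.8⁴/(8·14·3))^(1/3)
  = (897835)^(1/3) = 96.4715 mm

96.5 mm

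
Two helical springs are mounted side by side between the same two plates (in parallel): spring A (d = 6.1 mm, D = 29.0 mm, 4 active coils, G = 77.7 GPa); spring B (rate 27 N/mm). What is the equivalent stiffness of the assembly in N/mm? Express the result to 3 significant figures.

k_A = Gd⁴/(8D³N_a) = (77.7×10³)(6.1⁴)/(8·29.0³·4) = 137.85 N/mm
Parallel: k_eq = 137.85 + 27 = 164.85 N/mm

165 N/mm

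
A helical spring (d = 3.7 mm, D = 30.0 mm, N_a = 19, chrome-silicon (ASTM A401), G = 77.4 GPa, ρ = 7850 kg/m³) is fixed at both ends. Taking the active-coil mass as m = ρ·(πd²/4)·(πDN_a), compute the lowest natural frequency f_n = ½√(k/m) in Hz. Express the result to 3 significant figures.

k = Gd⁴/(8D³N_a) = (77.4×10³)(3.7⁴)/(8·30.0³·19) = 3.5346 N/mm = 3534.6 N/m
Wire length L = πDN_a = π·30.0·19 = 1790.7 mm
m = ρ·(πd²/4)·L = 7850 × 10.752×10⁻⁶ m² × 1.7907 m = 0.15114 kg
f_n = ½√(k/m) = 0.5·√(3534.6/0.15114) = 0.5·√(23386) = 76.462 Hz

76.5 Hz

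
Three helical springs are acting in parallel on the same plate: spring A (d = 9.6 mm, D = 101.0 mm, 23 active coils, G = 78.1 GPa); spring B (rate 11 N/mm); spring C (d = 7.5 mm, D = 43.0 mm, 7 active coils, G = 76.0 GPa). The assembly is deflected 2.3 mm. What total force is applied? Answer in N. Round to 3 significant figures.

k_A = Gd⁴/(8D³N_a) = (78.1×10³)(9.6⁴)/(8·101.0³·23) = 3.4991 N/mm
k_C = Gd⁴/(8D³N_a) = (76.0×10³)(7.5⁴)/(8·43.0³·7) = 54.009 N/mm
Parallel: k_eq = 3.4991 + 11 + 54.009 = 68.508 N/mm
F = k_eq·δ = 68.508·2.3 = 157.57 N

158 N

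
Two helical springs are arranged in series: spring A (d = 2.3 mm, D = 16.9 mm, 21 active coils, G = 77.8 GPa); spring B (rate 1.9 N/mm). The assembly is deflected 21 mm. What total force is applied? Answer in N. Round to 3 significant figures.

k_A = Gd⁴/(8D³N_a) = (77.8×10³)(2.3⁴)/(8·16.9³·21) = 2.6849 N/mm
Series: 1/k_eq = 1/2.6849 + 1/1.9 = 0.89877; k_eq = 1.1126 N/mm
F = k_eq·δ = 1.1126·21 = 23.365 N

23.4 N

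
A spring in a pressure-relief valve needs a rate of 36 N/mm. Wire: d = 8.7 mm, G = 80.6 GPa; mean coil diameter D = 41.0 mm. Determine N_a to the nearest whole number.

23

N_a = Gd⁴/(8D³k) = (80.6×10³ × 8.7⁴)/(8 × 41.0³ × 36)
    = 4.61755e+08 / 1.98492e+07 = 23.26 → 23 coils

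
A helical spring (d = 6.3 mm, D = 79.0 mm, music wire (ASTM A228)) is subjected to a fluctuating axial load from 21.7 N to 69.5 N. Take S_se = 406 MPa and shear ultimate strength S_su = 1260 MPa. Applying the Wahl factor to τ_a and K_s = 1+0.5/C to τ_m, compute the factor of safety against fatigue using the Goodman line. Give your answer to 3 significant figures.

C = D/d = 79.0/6.3 = 12.5397; K_W = (4C−1)/(4C−4)+0.615/C = 1.1140; K_s = 1+0.5/C = 1.0399
F_a = (F_max−F_min)/2 = 23.9 N; F_m = (F_max+F_min)/2 = 45.6 N
τ_a = K_W·8F_aD/(πd³) = 1.1140 × 19.228 = 21.421 MPa
τ_m = K_s·8F_mD/(πd³) = 1.0399 × 36.687 = 38.15 MPa
Goodman: 1/n_f = τ_a/S_se + τ_m/S_su = 21.421/406 + 38.15/1260 = 0.05276 + 0.03028 = 0.083039
n_f = 1/0.083039 = 12.04

12.0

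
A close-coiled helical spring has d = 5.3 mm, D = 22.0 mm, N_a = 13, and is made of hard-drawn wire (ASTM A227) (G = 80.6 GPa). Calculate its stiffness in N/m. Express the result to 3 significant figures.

k = Gd⁴/(8D³N_a) = (80.6×10³ × 5.3⁴) / (8 × 22.0³ × 13)
  = 6.35973e+07 / 1.10739e+06 = 57.43 N/mm = 57430 N/m

57400 N/m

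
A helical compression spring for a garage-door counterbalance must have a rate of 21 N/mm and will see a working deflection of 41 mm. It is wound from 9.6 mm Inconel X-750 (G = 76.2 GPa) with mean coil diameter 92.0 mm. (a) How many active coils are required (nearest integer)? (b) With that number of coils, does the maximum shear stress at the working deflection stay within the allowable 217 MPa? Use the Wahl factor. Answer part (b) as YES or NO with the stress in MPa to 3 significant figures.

N_a = Gd⁴/(8D³k) = (76.2×10³)(9.6⁴)/(8·92.0³·21) = 4.947 → N_a = 5
Actual rate k = Gd⁴/(8D³·5) = 20.779 N/mm
Working load F = kδ = 20.779·41 = 851.92 N
C = 92.0/9.6 = 9.5833; K_W = (4C−1)/(4C−4)+0.615/C = 1.1516
τ_max = K_W·8FD/(πd³) = 1.1516·225.59 = 259.78 MPa
τ_max > 217 MPa → exceeds allowable

(a) 5 coils; (b) NO, τ_max = 260 MPa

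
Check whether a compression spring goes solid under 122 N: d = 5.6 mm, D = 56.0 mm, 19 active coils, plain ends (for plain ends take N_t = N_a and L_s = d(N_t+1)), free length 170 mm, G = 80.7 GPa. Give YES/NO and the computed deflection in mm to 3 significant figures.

NO, δ = 41.0 mm

k = Gd⁴/(8D³N_a) = (80.7×10³)(5.6⁴)/(8·56.0³·19) = 2.9732 N/mm
N_t = 19; L_s = 5.6·20 = 112 mm; δ_solid = L₀ − L_s = 170 − 112 = 58 mm
δ = F/k = 122/2.9732 = 41.034 mm
δ < δ_solid → spring does not go solid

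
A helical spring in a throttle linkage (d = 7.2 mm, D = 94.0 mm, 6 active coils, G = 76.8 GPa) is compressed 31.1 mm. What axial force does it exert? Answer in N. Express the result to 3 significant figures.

k = Gd⁴/(8D³N_a) = (76.8×10³)(7.2⁴)/(8·94.0³·6) = 5.1769 N/mm
F = k·δ = 5.1769 × 31.1 = 161 N

161 N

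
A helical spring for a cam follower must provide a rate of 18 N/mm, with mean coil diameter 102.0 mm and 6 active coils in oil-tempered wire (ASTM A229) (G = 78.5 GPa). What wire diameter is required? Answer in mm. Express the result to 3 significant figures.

10.4 mm

d = (8D³N_a·k / G)^(1/4) = (8·102.0³·6·18 / (78.5×10³))^0.25
  = (11680)^0.25 = 10.3959 mm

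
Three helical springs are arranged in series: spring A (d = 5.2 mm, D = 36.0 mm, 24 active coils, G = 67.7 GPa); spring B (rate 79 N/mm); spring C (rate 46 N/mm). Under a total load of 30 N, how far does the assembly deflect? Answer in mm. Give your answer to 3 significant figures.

6.46 mm

k_A = Gd⁴/(8D³N_a) = (67.7×10³)(5.2⁴)/(8·36.0³·24) = 5.5258 N/mm
Series: 1/k_eq = 1/5.5258 + 1/79 + 1/46 = 0.21537; k_eq = 4.6432 N/mm
δ = F/k_eq = 30/4.6432 = 6.461 mm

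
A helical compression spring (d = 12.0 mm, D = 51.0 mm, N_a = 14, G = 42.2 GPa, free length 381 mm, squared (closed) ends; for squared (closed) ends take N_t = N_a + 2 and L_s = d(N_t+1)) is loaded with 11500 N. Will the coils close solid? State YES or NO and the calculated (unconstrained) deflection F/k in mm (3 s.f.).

YES, δ = 195 mm

k = Gd⁴/(8D³N_a) = (42.2×10³)(12.0⁴)/(8·51.0³·14) = 58.899 N/mm
N_t = 16; L_s = 12.0·17 = 204 mm; δ_solid = L₀ − L_s = 381 − 204 = 177 mm
δ = F/k = 11500/58.899 = 195.25 mm
δ ≥ δ_solid → spring goes solid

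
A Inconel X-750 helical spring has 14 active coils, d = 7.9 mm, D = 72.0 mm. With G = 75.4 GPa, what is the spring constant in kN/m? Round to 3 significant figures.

7.03 kN/m

k = Gd⁴/(8D³N_a) = (75.4×10³ × 7.9⁴) / (8 × 72.0³ × 14)
  = 2.93684e+08 / 4.18038e+07 = 7.0253 N/mm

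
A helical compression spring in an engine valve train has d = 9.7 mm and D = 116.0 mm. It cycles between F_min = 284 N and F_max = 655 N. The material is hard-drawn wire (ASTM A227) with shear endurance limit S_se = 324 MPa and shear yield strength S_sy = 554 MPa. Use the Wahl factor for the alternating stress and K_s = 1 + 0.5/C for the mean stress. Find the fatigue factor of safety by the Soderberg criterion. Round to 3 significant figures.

C = D/d = 116.0/9.7 = 11.9588; K_W = (4C−1)/(4C−4)+0.615/C = 1.1199; K_s = 1+0.5/C = 1.0418
F_a = (F_max−F_min)/2 = 185.5 N; F_m = (F_max+F_min)/2 = 469.5 N
τ_a = K_W·8F_aD/(πd³) = 1.1199 × 60.038 = 67.235 MPa
τ_m = K_s·8F_mD/(πd³) = 1.0418 × 151.96 = 158.31 MPa
Soderberg: 1/n_f = τ_a/S_se + τ_m/S_sy = 67.235/324 + 158.31/554 = 0.20751 + 0.28576 = 0.49327
n_f = 1/0.49327 = 2.027

2.03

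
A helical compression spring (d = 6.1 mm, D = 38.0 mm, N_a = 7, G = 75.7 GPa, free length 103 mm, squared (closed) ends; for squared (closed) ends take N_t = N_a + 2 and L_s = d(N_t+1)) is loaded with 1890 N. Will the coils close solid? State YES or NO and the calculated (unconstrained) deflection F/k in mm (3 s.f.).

YES, δ = 55.4 mm

k = Gd⁴/(8D³N_a) = (75.7×10³)(6.1⁴)/(8·38.0³·7) = 34.11 N/mm
N_t = 9; L_s = 6.1·10 = 61 mm; δ_solid = L₀ − L_s = 103 − 61 = 42 mm
δ = F/k = 1890/34.11 = 55.41 mm
δ ≥ δ_solid → spring goes solid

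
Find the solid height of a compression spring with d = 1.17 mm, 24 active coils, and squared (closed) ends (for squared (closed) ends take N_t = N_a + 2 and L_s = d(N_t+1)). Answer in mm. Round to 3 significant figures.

squared (closed) ends: N_t = N_a + 2 = 24 + 2 = 26
L_s = d·(N_t+1) = 1.17 × 27 = 31.59 mm

31.6 mm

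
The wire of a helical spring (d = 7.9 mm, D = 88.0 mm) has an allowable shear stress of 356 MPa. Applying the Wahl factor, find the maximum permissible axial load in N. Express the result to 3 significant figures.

C = D/d = 88.0/7.9 = 11.1392
K_W = (4C−1)/(4C−4) + 0.615/C = 43.557/40.557 + 0.0552 = 1.1292
τ_max = K·8FD/(πd³) → F_max = τ_allow·πd³/(8DK)
F_max = 356·π·7.9³/(8·88.0·1.1292) = 5.5142e+05/794.94 = 693.66 N

694 N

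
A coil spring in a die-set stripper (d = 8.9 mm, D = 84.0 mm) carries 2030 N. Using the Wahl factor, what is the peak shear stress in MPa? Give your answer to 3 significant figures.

711 MPa

Spring index C = D/d = 84.0/8.9 = 9.4382
K_W = (4C−1)/(4C−4) + 0.615/C = 36.753/33.753 + 0.0652 = 1.1540
τ₀ = 8FD/(πd³) = 8·2030·84.0/(π·8.9³) = 1.36416e+06/2214.7 = 615.95 MPa
τ_max = K·τ₀ = 1.1540 × 615.95 = 710.83 MPa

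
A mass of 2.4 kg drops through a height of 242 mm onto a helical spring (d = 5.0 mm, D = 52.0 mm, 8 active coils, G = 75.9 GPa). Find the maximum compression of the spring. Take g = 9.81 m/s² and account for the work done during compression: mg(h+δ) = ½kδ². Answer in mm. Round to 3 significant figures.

k = Gd⁴/(8D³N_a) = (75.9×10³)(5.0⁴)/(8·52.0³·8) = 5.2715 N/mm
W = mg = 2.4 × 9.81 = 23.544 N
½kδ² − Wδ − Wh = 0 → δ = (W + √(W² + 2kWh))/k
δ = (23.544 + √(554.32 + 60070))/5.2715 = (23.544 + 246.22)/5.2715 = 51.174 mm

51.2 mm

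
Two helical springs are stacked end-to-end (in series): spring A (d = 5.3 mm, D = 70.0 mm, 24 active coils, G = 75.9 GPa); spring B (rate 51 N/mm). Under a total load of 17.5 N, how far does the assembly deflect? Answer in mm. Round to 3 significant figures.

19.6 mm

k_A = Gd⁴/(8D³N_a) = (75.9×10³)(5.3⁴)/(8·70.0³·24) = 0.90939 N/mm
Series: 1/k_eq = 1/0.90939 + 1/51 = 1.1192; k_eq = 0.89346 N/mm
δ = F/k_eq = 17.5/0.89346 = 19.587 mm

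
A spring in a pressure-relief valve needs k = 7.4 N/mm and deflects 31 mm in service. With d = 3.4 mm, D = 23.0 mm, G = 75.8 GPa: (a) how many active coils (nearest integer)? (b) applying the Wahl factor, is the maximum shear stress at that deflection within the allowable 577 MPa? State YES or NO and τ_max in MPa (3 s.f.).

N_a = Gd⁴/(8D³k) = (75.8×10³)(3.4⁴)/(8·23.0³·7.4) = 14.06 → N_a = 14
Actual rate k = Gd⁴/(8D³·14) = 7.4333 N/mm
Working load F = kδ = 7.4333·31 = 230.43 N
C = 23.0/3.4 = 6.7647; K_W = (4C−1)/(4C−4)+0.615/C = 1.2210
τ_max = K_W·8FD/(πd³) = 1.2210·343.38 = 419.27 MPa
τ_max ≤ 577 MPa → acceptable

(a) 14 coils; (b) YES, τ_max = 419 MPa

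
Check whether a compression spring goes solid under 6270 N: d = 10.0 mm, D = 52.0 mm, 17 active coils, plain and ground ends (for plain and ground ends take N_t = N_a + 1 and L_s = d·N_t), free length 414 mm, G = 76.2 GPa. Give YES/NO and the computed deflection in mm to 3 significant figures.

k = Gd⁴/(8D³N_a) = (76.2×10³)(10.0⁴)/(8·52.0³·17) = 39.848 N/mm
N_t = 18; L_s = 10.0·18 = 180 mm; δ_solid = L₀ − L_s = 414 − 180 = 234 mm
δ = F/k = 6270/39.848 = 157.35 mm
δ < δ_solid → spring does not go solid

NO, δ = 157 mm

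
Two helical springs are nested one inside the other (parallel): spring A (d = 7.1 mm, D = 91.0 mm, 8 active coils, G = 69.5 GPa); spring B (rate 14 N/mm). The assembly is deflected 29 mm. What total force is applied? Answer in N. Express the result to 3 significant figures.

k_A = Gd⁴/(8D³N_a) = (69.5×10³)(7.1⁴)/(8·91.0³·8) = 3.662 N/mm
Parallel: k_eq = 3.662 + 14 = 17.662 N/mm
F = k_eq·δ = 17.662·29 = 512.2 N

512 N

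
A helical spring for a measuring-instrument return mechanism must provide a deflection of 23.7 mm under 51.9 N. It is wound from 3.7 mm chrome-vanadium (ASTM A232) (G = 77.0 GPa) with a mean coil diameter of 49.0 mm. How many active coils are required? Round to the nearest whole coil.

7

Required rate k = F/δ = 51.9/23.7 = 2.1899 N/mm
N_a = Gd⁴/(8D³k) = (77.0×10³ × 3.7⁴)/(8 × 49.0³ × 2.1899)
    = 1.4431e+07 / 2.06109e+06 = 7.002 → 7 coils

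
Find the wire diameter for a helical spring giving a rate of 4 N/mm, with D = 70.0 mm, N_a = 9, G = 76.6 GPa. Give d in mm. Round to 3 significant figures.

d = (8D³N_a·k / G)^(1/4) = (8·70.0³·9·4 / (76.6×10³))^0.25
  = (1289.6)^0.25 = 5.9926 mm

5.99 mm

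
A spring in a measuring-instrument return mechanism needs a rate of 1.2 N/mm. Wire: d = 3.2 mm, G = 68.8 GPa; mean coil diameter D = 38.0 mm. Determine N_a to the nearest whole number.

14

N_a = Gd⁴/(8D³k) = (68.8×10³ × 3.2⁴)/(8 × 38.0³ × 1.2)
    = 7.2142e+06 / 526771 = 13.7 → 14 coils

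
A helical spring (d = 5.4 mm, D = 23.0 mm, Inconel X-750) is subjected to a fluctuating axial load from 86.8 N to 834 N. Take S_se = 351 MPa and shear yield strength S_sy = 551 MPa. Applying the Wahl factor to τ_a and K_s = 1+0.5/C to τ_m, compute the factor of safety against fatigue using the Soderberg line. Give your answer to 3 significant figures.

1.12

C = D/d = 23.0/5.4 = 4.2593; K_W = (4C−1)/(4C−4)+0.615/C = 1.3745; K_s = 1+0.5/C = 1.1174
F_a = (F_max−F_min)/2 = 373.6 N; F_m = (F_max+F_min)/2 = 460.4 N
τ_a = K_W·8F_aD/(πd³) = 1.3745 × 138.96 = 191 MPa
τ_m = K_s·8F_mD/(πd³) = 1.1174 × 171.25 = 191.35 MPa
Soderberg: 1/n_f = τ_a/S_se + τ_m/S_sy = 191/351 + 191.35/551 = 0.54417 + 0.34728 = 0.89144
n_f = 1/0.89144 = 1.122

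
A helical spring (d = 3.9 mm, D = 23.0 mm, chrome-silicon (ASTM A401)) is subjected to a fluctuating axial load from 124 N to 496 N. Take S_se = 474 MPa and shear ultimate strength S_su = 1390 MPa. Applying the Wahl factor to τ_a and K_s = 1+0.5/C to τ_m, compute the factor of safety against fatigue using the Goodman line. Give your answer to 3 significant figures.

C = D/d = 23.0/3.9 = 5.8974; K_W = (4C−1)/(4C−4)+0.615/C = 1.2574; K_s = 1+0.5/C = 1.0848
F_a = (F_max−F_min)/2 = 186 N; F_m = (F_max+F_min)/2 = 310 N
τ_a = K_W·8F_aD/(πd³) = 1.2574 × 183.65 = 230.92 MPa
τ_m = K_s·8F_mD/(πd³) = 1.0848 × 306.08 = 332.03 MPa
Goodman: 1/n_f = τ_a/S_se + τ_m/S_su = 230.92/474 + 332.03/1390 = 0.48718 + 0.23887 = 0.72605
n_f = 1/0.72605 = 1.377

1.38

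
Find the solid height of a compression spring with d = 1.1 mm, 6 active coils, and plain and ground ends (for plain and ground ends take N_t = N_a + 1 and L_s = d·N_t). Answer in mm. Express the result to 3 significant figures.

plain and ground ends: N_t = N_a + 1 = 6 + 1 = 7
L_s = d·N_t = 1.1 × 7 = 7.7 mm

7.70 mm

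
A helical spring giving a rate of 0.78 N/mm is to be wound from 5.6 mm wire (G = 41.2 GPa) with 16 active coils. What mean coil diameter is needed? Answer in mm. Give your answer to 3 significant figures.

74.0 mm

D = (Gd⁴/(8N_a·k))^(1/3) = (41.2×10³·5.6⁴/(8·16·0.78))^(1/3)
  = (405831)^(1/3) = 74.0369 mm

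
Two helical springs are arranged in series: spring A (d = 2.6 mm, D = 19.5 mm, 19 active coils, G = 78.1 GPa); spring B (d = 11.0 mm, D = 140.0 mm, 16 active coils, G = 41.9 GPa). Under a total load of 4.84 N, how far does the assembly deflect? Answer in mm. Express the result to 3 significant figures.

4.30 mm

k_A = Gd⁴/(8D³N_a) = (78.1×10³)(2.6⁴)/(8·19.5³·19) = 3.1666 N/mm
k_B = Gd⁴/(8D³N_a) = (41.9×10³)(11.0⁴)/(8·140.0³·16) = 1.7466 N/mm
Series: 1/k_eq = 1/3.1666 + 1/1.7466 = 0.88834; k_eq = 1.1257 N/mm
δ = F/k_eq = 4.84/1.1257 = 4.2996 mm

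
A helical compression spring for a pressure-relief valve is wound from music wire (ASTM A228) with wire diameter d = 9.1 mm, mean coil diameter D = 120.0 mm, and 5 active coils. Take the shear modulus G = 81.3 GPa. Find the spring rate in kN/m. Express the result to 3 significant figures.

8.07 kN/m

k = Gd⁴/(8D³N_a) = (81.3×10³ × 9.1⁴) / (8 × 120.0³ × 5)
  = 5.57514e+08 / 6.912e+07 = 8.0659 N/mm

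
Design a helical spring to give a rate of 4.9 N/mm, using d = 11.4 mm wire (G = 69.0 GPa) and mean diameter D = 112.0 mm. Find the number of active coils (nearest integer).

21

N_a = Gd⁴/(8D³k) = (69.0×10³ × 11.4⁴)/(8 × 112.0³ × 4.9)
    = 1.16538e+09 / 5.50732e+07 = 21.16 → 21 coils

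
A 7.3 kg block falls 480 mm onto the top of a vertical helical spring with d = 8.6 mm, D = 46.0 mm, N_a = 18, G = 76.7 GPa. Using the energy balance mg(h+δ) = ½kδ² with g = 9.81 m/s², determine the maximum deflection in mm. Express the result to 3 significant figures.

k = Gd⁴/(8D³N_a) = (76.7×10³)(8.6⁴)/(8·46.0³·18) = 29.933 N/mm
W = mg = 7.3 × 9.81 = 71.613 N
½kδ² − Wδ − Wh = 0 → δ = (W + √(W² + 2kWh))/k
δ = (71.613 + √(5128.4 + 2.05786e+06))/29.933 = (71.613 + 1436.3)/29.933 = 50.376 mm

50.4 mm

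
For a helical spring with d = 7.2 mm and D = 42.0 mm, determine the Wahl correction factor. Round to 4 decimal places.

C = D/d = 42.0/7.2 = 5.8333
K_W = (4C−1)/(4C−4) + 0.615/C = 22.333/19.333 + 0.1054 = 1.2606

1.2606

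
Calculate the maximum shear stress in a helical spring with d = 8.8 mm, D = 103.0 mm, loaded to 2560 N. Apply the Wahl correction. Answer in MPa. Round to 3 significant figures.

Spring index C = D/d = 103.0/8.8 = 11.7045
K_W = (4C−1)/(4C−4) + 0.615/C = 45.818/42.818 + 0.0525 = 1.1226
τ₀ = 8FD/(πd³) = 8·2560·103.0/(π·8.8³) = 2.10944e+06/2140.9 = 985.3 MPa
τ_max = K·τ₀ = 1.1226 × 985.3 = 1106.1 MPa

1110 MPa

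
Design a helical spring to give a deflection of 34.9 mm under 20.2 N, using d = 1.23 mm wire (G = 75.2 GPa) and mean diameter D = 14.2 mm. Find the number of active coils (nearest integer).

Required rate k = F/δ = 20.2/34.9 = 0.5788 N/mm
N_a = Gd⁴/(8D³k) = (75.2×10³ × 1.23⁴)/(8 × 14.2³ × 0.5788)
    = 172123 / 13258.1 = 12.98 → 13 coils

13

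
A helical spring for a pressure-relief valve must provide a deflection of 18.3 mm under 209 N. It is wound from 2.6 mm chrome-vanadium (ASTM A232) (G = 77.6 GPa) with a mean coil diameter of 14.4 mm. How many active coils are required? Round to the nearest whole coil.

13

Required rate k = F/δ = 209/18.3 = 11.421 N/mm
N_a = Gd⁴/(8D³k) = (77.6×10³ × 2.6⁴)/(8 × 14.4³ × 11.421)
    = 3.54613e+06 / 272818 = 13 → 13 coils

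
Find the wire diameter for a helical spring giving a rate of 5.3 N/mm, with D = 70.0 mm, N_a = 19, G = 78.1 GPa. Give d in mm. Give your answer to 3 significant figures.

7.71 mm

d = (8D³N_a·k / G)^(1/4) = (8·70.0³·19·5.3 / (78.1×10³))^0.25
  = (3538)^0.25 = 7.7124 mm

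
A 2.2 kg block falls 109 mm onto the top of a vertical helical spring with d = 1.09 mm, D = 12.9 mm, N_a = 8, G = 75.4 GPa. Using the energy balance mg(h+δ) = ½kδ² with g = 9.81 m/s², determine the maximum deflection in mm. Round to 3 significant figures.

111 mm

k = Gd⁴/(8D³N_a) = (75.4×10³)(1.09⁴)/(8·12.9³·8) = 0.77469 N/mm
W = mg = 2.2 × 9.81 = 21.582 N
½kδ² − Wδ − Wh = 0 → δ = (W + √(W² + 2kWh))/k
δ = (21.582 + √(465.78 + 3644.82))/0.77469 = (21.582 + 64.114)/0.77469 = 110.62 mm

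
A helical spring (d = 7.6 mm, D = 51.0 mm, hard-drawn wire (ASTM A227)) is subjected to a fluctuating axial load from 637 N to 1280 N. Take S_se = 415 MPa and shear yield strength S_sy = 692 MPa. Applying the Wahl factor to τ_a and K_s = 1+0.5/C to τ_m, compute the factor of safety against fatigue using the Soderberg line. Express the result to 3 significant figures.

C = D/d = 51.0/7.6 = 6.7105; K_W = (4C−1)/(4C−4)+0.615/C = 1.2230; K_s = 1+0.5/C = 1.0745
F_a = (F_max−F_min)/2 = 321.5 N; F_m = (F_max+F_min)/2 = 958.5 N
τ_a = K_W·8F_aD/(πd³) = 1.2230 × 95.115 = 116.32 MPa
τ_m = K_s·8F_mD/(πd³) = 1.0745 × 283.57 = 304.7 MPa
Soderberg: 1/n_f = τ_a/S_se + τ_m/S_sy = 116.32/415 + 304.7/692 = 0.28030 + 0.44032 = 0.72062
n_f = 1/0.72062 = 1.388

1.39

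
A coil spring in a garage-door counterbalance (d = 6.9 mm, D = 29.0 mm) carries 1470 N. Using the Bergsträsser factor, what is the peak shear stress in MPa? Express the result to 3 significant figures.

450 MPa

Spring index C = D/d = 29.0/6.9 = 4.2029
K_B = (4C+2)/(4C−3) = 18.812/13.812 = 1.3620
τ₀ = 8FD/(πd³) = 8·1470·29.0/(π·6.9³) = 341040/1032 = 330.45 MPa
τ_max = K·τ₀ = 1.3620 × 330.45 = 450.08 MPa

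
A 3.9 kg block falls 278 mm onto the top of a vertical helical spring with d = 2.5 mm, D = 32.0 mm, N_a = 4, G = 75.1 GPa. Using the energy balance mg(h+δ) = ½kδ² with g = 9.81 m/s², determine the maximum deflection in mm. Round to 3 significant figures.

k = Gd⁴/(8D³N_a) = (75.1×10³)(2.5⁴)/(8·32.0³·4) = 2.7977 N/mm
W = mg = 3.9 × 9.81 = 38.259 N
½kδ² − Wδ − Wh = 0 → δ = (W + √(W² + 2kWh))/k
δ = (38.259 + √(1463.8 + 59512.5))/2.7977 = (38.259 + 246.93)/2.7977 = 101.94 mm

102 mm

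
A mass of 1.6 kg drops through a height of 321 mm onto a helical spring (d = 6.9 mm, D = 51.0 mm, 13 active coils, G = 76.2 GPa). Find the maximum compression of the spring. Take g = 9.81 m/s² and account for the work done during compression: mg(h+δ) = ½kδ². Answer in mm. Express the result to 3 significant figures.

29.7 mm

k = Gd⁴/(8D³N_a) = (76.2×10³)(6.9⁴)/(8·51.0³·13) = 12.52 N/mm
W = mg = 1.6 × 9.81 = 15.696 N
½kδ² − Wδ − Wh = 0 → δ = (W + √(W² + 2kWh))/k
δ = (15.696 + √(246.36 + 126163))/12.52 = (15.696 + 355.54)/12.52 = 29.651 mm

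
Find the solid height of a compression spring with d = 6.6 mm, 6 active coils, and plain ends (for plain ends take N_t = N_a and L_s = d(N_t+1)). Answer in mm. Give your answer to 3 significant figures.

46.2 mm

plain ends: N_t = N_a = 6
L_s = d·(N_t+1) = 6.6 × 7 = 46.2 mm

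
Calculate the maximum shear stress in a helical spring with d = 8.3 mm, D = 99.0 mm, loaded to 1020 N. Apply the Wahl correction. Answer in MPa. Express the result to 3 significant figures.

Spring index C = D/d = 99.0/8.3 = 11.9277
K_W = (4C−1)/(4C−4) + 0.615/C = 46.711/43.711 + 0.0516 = 1.1202
τ₀ = 8FD/(πd³) = 8·1020·99.0/(π·8.3³) = 807840/1796.3 = 449.72 MPa
τ_max = K·τ₀ = 1.1202 × 449.72 = 503.77 MPa

504 MPa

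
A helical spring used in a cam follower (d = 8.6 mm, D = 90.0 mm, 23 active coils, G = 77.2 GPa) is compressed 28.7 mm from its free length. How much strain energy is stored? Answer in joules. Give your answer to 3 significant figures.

k = Gd⁴/(8D³N_a) = (77.2×10³)(8.6⁴)/(8·90.0³·23) = 3.1482 N/mm
U = ½kδ² = 0.5 × 3.1482 × 28.7² = 1296.6 N·mm = 1.2966 J

1.30 J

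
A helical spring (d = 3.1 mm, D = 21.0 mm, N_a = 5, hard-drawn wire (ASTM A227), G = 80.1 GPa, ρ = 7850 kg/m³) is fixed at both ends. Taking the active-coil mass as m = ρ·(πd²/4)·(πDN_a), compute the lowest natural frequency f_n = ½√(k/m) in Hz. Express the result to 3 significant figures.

k = Gd⁴/(8D³N_a) = (80.1×10³)(3.1⁴)/(8·21.0³·5) = 19.969 N/mm = 19969 N/m
Wire length L = πDN_a = π·21.0·5 = 329.87 mm
m = ρ·(πd²/4)·L = 7850 × 7.5477×10⁻⁶ m² × 0.32987 m = 0.019544 kg
f_n = ½√(k/m) = 0.5·√(19969/0.019544) = 0.5·√(1.0217e+06) = 505.41 Hz

505 Hz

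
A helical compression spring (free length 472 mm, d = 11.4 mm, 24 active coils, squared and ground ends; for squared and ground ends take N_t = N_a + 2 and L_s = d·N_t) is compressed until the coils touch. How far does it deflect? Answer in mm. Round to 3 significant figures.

N_t = 26; L_s = 11.4·26 = 296.4 mm
δ_solid = L₀ − L_s = 472 − 296.4 = 175.6 mm

176 mm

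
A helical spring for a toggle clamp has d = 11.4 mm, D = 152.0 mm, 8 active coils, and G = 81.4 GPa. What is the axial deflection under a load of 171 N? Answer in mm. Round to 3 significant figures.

k = Gd⁴/(8D³N_a) = (81.4×10³)(11.4⁴)/(8·152.0³·8) = 6.1169 N/mm
δ = F/k = 171 / 6.1169 = 27.955 mm

28.0 mm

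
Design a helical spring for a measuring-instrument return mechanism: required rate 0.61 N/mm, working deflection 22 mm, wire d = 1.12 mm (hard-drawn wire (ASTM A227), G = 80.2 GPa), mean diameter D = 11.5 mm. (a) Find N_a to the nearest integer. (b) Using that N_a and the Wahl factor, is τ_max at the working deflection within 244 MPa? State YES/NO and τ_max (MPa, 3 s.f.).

N_a = Gd⁴/(8D³k) = (80.2×10³)(1.12⁴)/(8·11.5³·0.61) = 17 → N_a = 17
Actual rate k = Gd⁴/(8D³·17) = 0.61012 N/mm
Working load F = kδ = 0.61012·22 = 13.423 N
C = 11.5/1.12 = 10.2679; K_W = (4C−1)/(4C−4)+0.615/C = 1.1408
τ_max = K_W·8FD/(πd³) = 1.1408·279.78 = 319.18 MPa
τ_max > 244 MPa → exceeds allowable

(a) 17 coils; (b) NO, τ_max = 319 MPa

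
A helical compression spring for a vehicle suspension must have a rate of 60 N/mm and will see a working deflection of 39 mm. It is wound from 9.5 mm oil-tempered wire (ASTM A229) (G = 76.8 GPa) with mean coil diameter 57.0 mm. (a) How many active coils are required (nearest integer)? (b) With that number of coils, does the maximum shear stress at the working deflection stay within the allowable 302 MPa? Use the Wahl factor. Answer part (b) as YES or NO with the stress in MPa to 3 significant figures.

(a) 7 coils; (b) NO, τ_max = 499 MPa

N_a = Gd⁴/(8D³k) = (76.8×10³)(9.5⁴)/(8·57.0³·60) = 7.037 → N_a = 7
Actual rate k = Gd⁴/(8D³·7) = 60.317 N/mm
Working load F = kδ = 60.317·39 = 2352.4 N
C = 57.0/9.5 = 6.0000; K_W = (4C−1)/(4C−4)+0.615/C = 1.2525
τ_max = K_W·8FD/(πd³) = 1.2525·398.25 = 498.8 MPa
τ_max > 302 MPa → exceeds allowable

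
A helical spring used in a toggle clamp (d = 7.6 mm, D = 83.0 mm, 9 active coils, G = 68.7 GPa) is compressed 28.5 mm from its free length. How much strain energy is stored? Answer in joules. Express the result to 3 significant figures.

2.26 J

k = Gd⁴/(8D³N_a) = (68.7×10³)(7.6⁴)/(8·83.0³·9) = 5.5673 N/mm
U = ½kδ² = 0.5 × 5.5673 × 28.5² = 2261 N·mm = 2.261 J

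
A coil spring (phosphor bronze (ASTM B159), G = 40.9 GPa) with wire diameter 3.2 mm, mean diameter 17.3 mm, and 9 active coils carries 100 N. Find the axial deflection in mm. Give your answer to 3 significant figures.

k = Gd⁴/(8D³N_a) = (40.9×10³)(3.2⁴)/(8·17.3³·9) = 11.504 N/mm
δ = F/k = 100 / 11.504 = 8.6926 mm

8.69 mm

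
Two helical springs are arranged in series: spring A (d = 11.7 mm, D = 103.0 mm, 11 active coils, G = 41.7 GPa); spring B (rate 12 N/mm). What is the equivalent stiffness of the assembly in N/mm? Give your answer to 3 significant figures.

k_A = Gd⁴/(8D³N_a) = (41.7×10³)(11.7⁴)/(8·103.0³·11) = 8.1262 N/mm
Series: 1/k_eq = 1/8.1262 + 1/12 = 0.20639; k_eq = 4.8451 N/mm

4.85 N/mm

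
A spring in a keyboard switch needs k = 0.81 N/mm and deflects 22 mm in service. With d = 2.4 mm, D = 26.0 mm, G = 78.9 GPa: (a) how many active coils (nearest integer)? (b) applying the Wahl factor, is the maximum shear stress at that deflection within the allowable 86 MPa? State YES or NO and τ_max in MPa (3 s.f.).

(a) 23 coils; (b) NO, τ_max = 96.6 MPa

N_a = Gd⁴/(8D³k) = (78.9×10³)(2.4⁴)/(8·26.0³·0.81) = 22.98 → N_a = 23
Actual rate k = Gd⁴/(8D³·23) = 0.80944 N/mm
Working load F = kδ = 0.80944·22 = 17.808 N
C = 26.0/2.4 = 10.8333; K_W = (4C−1)/(4C−4)+0.615/C = 1.1330
τ_max = K_W·8FD/(πd³) = 1.1330·85.288 = 96.634 MPa
τ_max > 86 MPa → exceeds allowable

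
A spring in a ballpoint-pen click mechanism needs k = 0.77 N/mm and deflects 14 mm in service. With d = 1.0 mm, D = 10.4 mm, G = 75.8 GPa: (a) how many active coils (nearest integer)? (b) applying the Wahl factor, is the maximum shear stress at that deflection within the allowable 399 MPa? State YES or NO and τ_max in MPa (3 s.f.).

(a) 11 coils; (b) YES, τ_max = 323 MPa

N_a = Gd⁴/(8D³k) = (75.8×10³)(1.0⁴)/(8·10.4³·0.77) = 10.94 → N_a = 11
Actual rate k = Gd⁴/(8D³·11) = 0.76575 N/mm
Working load F = kδ = 0.76575·14 = 10.72 N
C = 10.4/1.0 = 10.4000; K_W = (4C−1)/(4C−4)+0.615/C = 1.1389
τ_max = K_W·8FD/(πd³) = 1.1389·283.91 = 323.36 MPa
τ_max ≤ 399 MPa → acceptable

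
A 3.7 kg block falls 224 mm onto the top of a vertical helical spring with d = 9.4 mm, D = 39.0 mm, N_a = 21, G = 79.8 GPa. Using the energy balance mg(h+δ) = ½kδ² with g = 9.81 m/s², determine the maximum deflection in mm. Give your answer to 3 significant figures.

16.7 mm

k = Gd⁴/(8D³N_a) = (79.8×10³)(9.4⁴)/(8·39.0³·21) = 62.519 N/mm
W = mg = 3.7 × 9.81 = 36.297 N
½kδ² − Wδ − Wh = 0 → δ = (W + √(W² + 2kWh))/k
δ = (36.297 + √(1317.5 + 1.01662e+06))/62.519 = (36.297 + 1008.9)/62.519 = 16.719 mm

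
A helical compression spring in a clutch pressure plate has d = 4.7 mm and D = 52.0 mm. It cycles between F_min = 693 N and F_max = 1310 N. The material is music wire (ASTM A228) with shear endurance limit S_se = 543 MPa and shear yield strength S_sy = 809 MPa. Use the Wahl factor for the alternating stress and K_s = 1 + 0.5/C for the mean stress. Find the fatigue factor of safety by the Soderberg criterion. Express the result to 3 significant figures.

C = D/d = 52.0/4.7 = 11.0638; K_W = (4C−1)/(4C−4)+0.615/C = 1.1301; K_s = 1+0.5/C = 1.0452
F_a = (F_max−F_min)/2 = 308.5 N; F_m = (F_max+F_min)/2 = 1001.5 N
τ_a = K_W·8F_aD/(πd³) = 1.1301 × 393.46 = 444.66 MPa
τ_m = K_s·8F_mD/(πd³) = 1.0452 × 1277.3 = 1335 MPa
Soderberg: 1/n_f = τ_a/S_se + τ_m/S_sy = 444.66/543 + 1335/809 = 0.81889 + 1.65025 = 2.4691
n_f = 1/2.4691 = 0.405

0.405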